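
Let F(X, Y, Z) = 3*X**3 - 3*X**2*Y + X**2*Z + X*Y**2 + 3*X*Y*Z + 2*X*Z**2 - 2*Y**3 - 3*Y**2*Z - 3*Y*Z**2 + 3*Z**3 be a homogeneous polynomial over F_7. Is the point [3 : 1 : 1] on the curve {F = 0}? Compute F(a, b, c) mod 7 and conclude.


F(3,1,1) ≡ 6 (mod 7); P is NOT on the curve.

Evaluate F(3, 1, 1) term-by-term (mod 7).
  3*X**3 ↦ 3·27·1·1 = 81
  -3*X**2*Y ↦ -3·9·1·1 = -27
  X**2*Z ↦ 1·9·1·1 = 9
  X*Y**2 ↦ 1·3·1·1 = 3
  3*X*Y*Z ↦ 3·3·1·1 = 9
  2*X*Z**2 ↦ 2·3·1·1 = 6
  -2*Y**3 ↦ -2·1·1·1 = -2
  -3*Y**2*Z ↦ -3·1·1·1 = -3
  -3*Y*Z**2 ↦ -3·1·1·1 = -3
  3*Z**3 ↦ 3·1·1·1 = 3
Sum: F(3, 1, 1) = (81) + (-27) + (9) + (3) + (9) + (6) + (-2) + (-3) + (-3) + (3) = 76.
Reducing mod 7: 76 ≡ 6 (mod 7).
Since F(a, b, c) ≡ 6 ≠ 0 (mod 7), P does NOT lie on the curve.


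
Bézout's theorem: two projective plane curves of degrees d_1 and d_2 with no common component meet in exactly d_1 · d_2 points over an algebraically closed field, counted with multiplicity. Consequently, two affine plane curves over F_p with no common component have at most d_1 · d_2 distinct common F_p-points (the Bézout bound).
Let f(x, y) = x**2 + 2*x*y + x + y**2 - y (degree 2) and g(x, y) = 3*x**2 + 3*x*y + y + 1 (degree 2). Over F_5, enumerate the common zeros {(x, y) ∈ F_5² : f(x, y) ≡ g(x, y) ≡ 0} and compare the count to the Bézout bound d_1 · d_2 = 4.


Common zeros: {(2, 1)}; count = 1; Bézout bound = 4.

deg(f) = 2, deg(g) = 2, so Bézout bound = 4.
Scan x ∈ F_5. For each x, list the y ∈ F_5 with f(x, y) ≡ 0 and those with g(x, y) ≡ 0 (mod 5); the common zeros in that column are the intersection.
  x = 0: f ≡ 0 at y ∈ {0, 1}; g ≡ 0 at y ∈ {4}; common: ∅.
  x = 1: f ≡ 0 at y ∈ ∅; g ≡ 0 at y ∈ {4}; common: ∅.
  x = 2: f ≡ 0 at y ∈ {1}; g ≡ 0 at y ∈ {1}; common: {1}.
  x = 3: f ≡ 0 at y ∈ ∅; g ≡ 0 at y ∈ ∅; common: ∅.
  x = 4: f ≡ 0 at y ∈ {0, 3}; g ≡ 0 at y ∈ {2}; common: ∅.
Collecting: common zeros = {(2, 1)}, so the count is 1.
Comparison with the Bézout bound: 1 ≤ 4 = deg(f)·deg(g), as expected for curves with no common component (the affine F_5-count falls short of the bound because intersections may lie at infinity, over extension fields, or carry multiplicity).


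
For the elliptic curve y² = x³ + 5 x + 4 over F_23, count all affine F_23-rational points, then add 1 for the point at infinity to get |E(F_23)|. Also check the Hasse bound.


Affine points = {(0, 2), (0, 21), (3, 0), (5, 4), (5, 19), (8, 2), (8, 21), (13, 9), (13, 14), (14, 9), (14, 14), (15, 2), (15, 21), (19, 9), (19, 14), (20, 10), (20, 13), (21, 3), (21, 20)}; affine count = 19; |E(F_23)| = 20.

Discriminant check: Δ ∝ 4a³ + 27b² = 4·5³ + 27·4² = 4·125 + 27·16 ≡ 12 (mod 23). Nonzero ⇒ E is nonsingular.
For each x ∈ F_23, compute rhs = x³ + 5·x + 4 mod 23, then count y ∈ F_23 with y² ≡ rhs.
  x = 0: rhs = 4, matching y values: 2, 21 (2 points).
  x = 1: rhs = 10, matching y values: none (0 points).
  x = 2: rhs = 22, matching y values: none (0 points).
  x = 3: rhs = 0, matching y values: 0 (1 points).
  x = 4: rhs = 19, matching y values: none (0 points).
  x = 5: rhs = 16, matching y values: 4, 19 (2 points).
  x = 6: rhs = 20, matching y values: none (0 points).
  x = 7: rhs = 14, matching y values: none (0 points).
  x = 8: rhs = 4, matching y values: 2, 21 (2 points).
  x = 9: rhs = 19, matching y values: none (0 points).
  x = 10: rhs = 19, matching y values: none (0 points).
  x = 11: rhs = 10, matching y values: none (0 points).
  x = 12: rhs = 21, matching y values: none (0 points).
  x = 13: rhs = 12, matching y values: 9, 14 (2 points).
  x = 14: rhs = 12, matching y values: 9, 14 (2 points).
  x = 15: rhs = 4, matching y values: 2, 21 (2 points).
  x = 16: rhs = 17, matching y values: none (0 points).
  x = 17: rhs = 11, matching y values: none (0 points).
  x = 18: rhs = 15, matching y values: none (0 points).
  x = 19: rhs = 12, matching y values: 9, 14 (2 points).
  x = 20: rhs = 8, matching y values: 10, 13 (2 points).
  x = 21: rhs = 9, matching y values: 3, 20 (2 points).
  x = 22: rhs = 21, matching y values: none (0 points).
Total affine count: 19.
Full point count |E(F_23)| = 19 + 1 = 20.
Hasse bound: |20 − (23+1)| = |-4| = 4 ≤ 2√23 ≈ 9.5917 ✓.


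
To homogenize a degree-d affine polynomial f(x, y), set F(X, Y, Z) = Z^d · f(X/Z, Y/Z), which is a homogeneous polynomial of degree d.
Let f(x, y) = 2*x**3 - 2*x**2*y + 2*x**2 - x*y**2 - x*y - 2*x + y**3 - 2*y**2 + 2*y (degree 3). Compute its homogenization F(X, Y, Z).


F(X, Y, Z) = 2*X**3 - 2*X**2*Y + 2*X**2*Z - X*Y**2 - X*Y*Z - 2*X*Z**2 + Y**3 - 2*Y**2*Z + 2*Y*Z**2

deg(f) = 3.
Substitute x = X/Z, y = Y/Z into f, then multiply by Z^3.
  monomial 2·x^3·y^0 ↦ 2·X^3·Y^0·Z^0.
  monomial -2·x^2·y^1 ↦ -2·X^2·Y^1·Z^0.
  monomial 2·x^2·y^0 ↦ 2·X^2·Y^0·Z^1.
  monomial -1·x^1·y^2 ↦ -1·X^1·Y^2·Z^0.
  monomial -1·x^1·y^1 ↦ -1·X^1·Y^1·Z^1.
  monomial -2·x^1·y^0 ↦ -2·X^1·Y^0·Z^2.
  monomial 1·x^0·y^3 ↦ 1·X^0·Y^3·Z^0.
  monomial -2·x^0·y^2 ↦ -2·X^0·Y^2·Z^1.
  monomial 2·x^0·y^1 ↦ 2·X^0·Y^1·Z^2.
Collecting: F(X, Y, Z) = 2*X**3 - 2*X**2*Y + 2*X**2*Z - X*Y**2 - X*Y*Z - 2*X*Z**2 + Y**3 - 2*Y**2*Z + 2*Y*Z**2.


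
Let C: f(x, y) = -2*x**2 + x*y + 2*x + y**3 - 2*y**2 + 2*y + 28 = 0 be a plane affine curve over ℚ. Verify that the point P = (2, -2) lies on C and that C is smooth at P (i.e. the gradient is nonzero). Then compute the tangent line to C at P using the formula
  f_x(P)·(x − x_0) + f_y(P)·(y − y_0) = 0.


Tangent line at P: -8*x + 24*y + 64 = 0.

Step 1: f(2, -2) = 0, so P lies on C.
Step 2: partial derivatives
  f_x(x, y) = -4*x + y + 2, f_y(x, y) = x + 3*y**2 - 4*y + 2.
  f_x(P) = -8, f_y(P) = 24 (gradient nonzero, so P is smooth).
Step 3: tangent line at P: -8·(x − 2) + 24·(y − -2) = 0.
Expanding: -8*x + 24*y + 64 = 0.


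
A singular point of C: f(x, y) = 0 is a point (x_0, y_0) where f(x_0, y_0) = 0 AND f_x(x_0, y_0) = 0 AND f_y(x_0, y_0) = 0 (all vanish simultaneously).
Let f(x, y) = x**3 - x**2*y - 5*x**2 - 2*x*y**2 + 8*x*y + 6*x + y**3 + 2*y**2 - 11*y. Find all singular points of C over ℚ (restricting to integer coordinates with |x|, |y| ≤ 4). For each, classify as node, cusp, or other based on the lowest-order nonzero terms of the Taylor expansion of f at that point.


Singular points: {(2, 1)}; classification: cusp.

Compute partial derivatives:
  f_x = 3*x**2 - 2*x*y - 10*x - 2*y**2 + 8*y + 6.
  f_y = -x**2 - 4*x*y + 8*x + 3*y**2 + 4*y - 11.
Scan x_0 ∈ {−4, ..., 4}. For each x_0, f_y(x_0, y) is a polynomial in y; find its integer roots y ∈ {−4, ..., 4}, then test f_x and f at those candidates.
  x = -4: f_y(-4, y) = 3*y**2 + 20*y - 59; no integer root y with |y| ≤ 4.
  x = -3: f_y(-3, y) = 3*y**2 + 16*y - 44; vanishes at y ∈ {2}. (-3, 2): f_x = 83 ≠ 0.
  x = -2: f_y(-2, y) = 3*y**2 + 12*y - 31; no integer root y with |y| ≤ 4.
  x = -1: f_y(-1, y) = 3*y**2 + 8*y - 20; no integer root y with |y| ≤ 4.
  x = 0: f_y(0, y) = 3*y**2 + 4*y - 11; no integer root y with |y| ≤ 4.
  x = 1: f_y(1, y) = 3*y**2 - 4; no integer root y with |y| ≤ 4.
  x = 2: f_y(2, y) = 3*y**2 - 4*y + 1; vanishes at y ∈ {1}. (2, 1): f_x = 0, f = 0 — SINGULAR.
  x = 3: f_y(3, y) = 3*y**2 - 8*y + 4; vanishes at y ∈ {2}. (3, 2): f_x = -1 ≠ 0.
  x = 4: f_y(4, y) = 3*y**2 - 12*y + 5; no integer root y with |y| ≤ 4.
Only singular point on the grid: (2, 1).
Classify: substitute x = 2 + u, y = 1 + v and expand: f = u**3 - u**2*v - 2*u*v**2 + v**3 + v**2.
No constant or linear terms (consistent with a singular point). Quadratic part: v**2. Cubic part: u**3 - u**2*v - 2*u*v**2 + v**3.
The quadratic part v**2 is a perfect square, so there is a single (double) tangent line v = 0, i.e. y = 1. Restricting the cubic part to that line (v = 0) leaves u**3 ≠ 0, so f is not divisible by v and the branch is v² ≈ -u**3 to lowest order — this is a cusp.
Classification: cusp.


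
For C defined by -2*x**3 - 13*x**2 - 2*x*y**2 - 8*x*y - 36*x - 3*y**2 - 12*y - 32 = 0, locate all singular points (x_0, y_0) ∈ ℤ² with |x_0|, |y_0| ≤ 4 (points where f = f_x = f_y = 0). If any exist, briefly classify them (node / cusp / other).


Singular points: {(-2, -2)}; classification: node.

Compute partial derivatives:
  f_x = -6*x**2 - 26*x - 2*y**2 - 8*y - 36.
  f_y = -4*x*y - 8*x - 6*y - 12.
Scan x_0 ∈ {−4, ..., 4}. For each x_0, f_y(x_0, y) is a polynomial in y; find its integer roots y ∈ {−4, ..., 4}, then test f_x and f at those candidates.
  x = -4: f_y(-4, y) = 10*y + 20; vanishes at y ∈ {-2}. (-4, -2): f_x = -20 ≠ 0.
  x = -3: f_y(-3, y) = 6*y + 12; vanishes at y ∈ {-2}. (-3, -2): f_x = -4 ≠ 0.
  x = -2: f_y(-2, y) = 2*y + 4; vanishes at y ∈ {-2}. (-2, -2): f_x = 0, f = 0 — SINGULAR.
  x = -1: f_y(-1, y) = -2*y - 4; vanishes at y ∈ {-2}. (-1, -2): f_x = -8 ≠ 0.
  x = 0: f_y(0, y) = -6*y - 12; vanishes at y ∈ {-2}. (0, -2): f_x = -28 ≠ 0.
  x = 1: f_y(1, y) = -10*y - 20; vanishes at y ∈ {-2}. (1, -2): f_x = -60 ≠ 0.
  x = 2: f_y(2, y) = -14*y - 28; vanishes at y ∈ {-2}. (2, -2): f_x = -104 ≠ 0.
  x = 3: f_y(3, y) = -18*y - 36; vanishes at y ∈ {-2}. (3, -2): f_x = -160 ≠ 0.
  x = 4: f_y(4, y) = -22*y - 44; vanishes at y ∈ {-2}. (4, -2): f_x = -228 ≠ 0.
Only singular point on the grid: (-2, -2).
Classify: substitute x = -2 + u, y = -2 + v and expand: f = -2*u**3 - u**2 - 2*u*v**2 + v**2.
No constant or linear terms (consistent with a singular point). Quadratic part: -u**2 + v**2. Cubic part: -2*u**3 - 2*u*v**2.
The quadratic part v**2 - u**2 = (v − u)(v + u) splits into two distinct linear factors, so there are two distinct tangent lines y − -2 = ±(x − -2) — this is a node (ordinary double point).
Classification: node.


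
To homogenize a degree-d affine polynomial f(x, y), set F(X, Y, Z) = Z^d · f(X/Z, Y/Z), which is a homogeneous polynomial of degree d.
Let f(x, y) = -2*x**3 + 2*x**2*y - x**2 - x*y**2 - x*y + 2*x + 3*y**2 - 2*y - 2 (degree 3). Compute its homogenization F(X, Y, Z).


F(X, Y, Z) = -2*X**3 + 2*X**2*Y - X**2*Z - X*Y**2 - X*Y*Z + 2*X*Z**2 + 3*Y**2*Z - 2*Y*Z**2 - 2*Z**3

deg(f) = 3.
Substitute x = X/Z, y = Y/Z into f, then multiply by Z^3.
  monomial -2·x^3·y^0 ↦ -2·X^3·Y^0·Z^0.
  monomial 2·x^2·y^1 ↦ 2·X^2·Y^1·Z^0.
  monomial -1·x^2·y^0 ↦ -1·X^2·Y^0·Z^1.
  monomial -1·x^1·y^2 ↦ -1·X^1·Y^2·Z^0.
  monomial -1·x^1·y^1 ↦ -1·X^1·Y^1·Z^1.
  monomial 2·x^1·y^0 ↦ 2·X^1·Y^0·Z^2.
  monomial 3·x^0·y^2 ↦ 3·X^0·Y^2·Z^1.
  monomial -2·x^0·y^1 ↦ -2·X^0·Y^1·Z^2.
  monomial -2·x^0·y^0 ↦ -2·X^0·Y^0·Z^3.
Collecting: F(X, Y, Z) = -2*X**3 + 2*X**2*Y - X**2*Z - X*Y**2 - X*Y*Z + 2*X*Z**2 + 3*Y**2*Z - 2*Y*Z**2 - 2*Z**3.


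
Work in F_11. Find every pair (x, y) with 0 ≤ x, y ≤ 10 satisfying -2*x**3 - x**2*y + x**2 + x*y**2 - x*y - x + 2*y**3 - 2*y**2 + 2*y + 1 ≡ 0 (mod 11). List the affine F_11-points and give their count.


Affine F_11-points: {(0, 8), (1, 1), (1, 2), (1, 3), (2, 4), (2, 8), (2, 10), (5, 4), (5, 5), (5, 6), (7, 2), (8, 2), (8, 4), (10, 6)}; count = 14.

For each of the 121 pairs (x, y) ∈ F_11², evaluate f(x, y) mod 11. Record the zeros.
  x = 0: [0↦1, 1↦3, 2↦2, 3↦10, 4↦6, 5↦2, 6↦10, 7↦9, 8↦0, 9↦6, 10↦6]  zeros at y ∈ {8}
  x = 1: [0↦10, 1↦0, 2↦0, 3↦0, 4↦1, 5↦4, 6↦10, 7↦9, 8↦2, 9↦1, 10↦7]  zeros at y ∈ {1, 2, 3}
  x = 2: [0↦9, 1↦7, 2↦6, 3↦7, 4↦0, 5↦8, 6↦10, 7↦7, 8↦0, 9↦1, 10↦0]  zeros at y ∈ {4, 8, 10}
  x = 3: [0↦8, 1↦1, 2↦8, 3↦8, 4↦2, 5↦2, 6↦9, 7↦2, 8↦4, 9↦5, 10↦6]  zeros at y ∈ ∅
  x = 4: [0↦6, 1↦3, 2↦5, 3↦2, 4↦6, 5↦7, 6↦6, 7↦4, 8↦2, 9↦1, 10↦2]  zeros at y ∈ ∅
  x = 5: [0↦2, 1↦1, 2↦7, 3↦10, 4↦0, 5↦0, 6↦0, 7↦1, 8↦4, 9↦10, 10↦9]  zeros at y ∈ {4, 5, 6}
  x = 6: [0↦6, 1↦5, 2↦2, 3↦9, 4↦5, 5↦2, 6↦1, 7↦3, 8↦9, 9↦9, 10↦4]  zeros at y ∈ ∅
  x = 7: [0↦6, 1↦3, 2↦0, 3↦9, 4↦9, 5↦1, 6↦8, 7↦9, 8↦5, 9↦8, 10↦8]  zeros at y ∈ {2}
  x = 8: [0↦1, 1↦5, 2↦0, 3↦9, 4↦0, 5↦7, 6↦9, 7↦7, 8↦2, 9↦6, 10↦9]  zeros at y ∈ {2, 4}
  x = 9: [0↦1, 1↦10, 2↦1, 3↦8, 4↦10, 5↦8, 6↦3, 7↦7, 8↦10, 9↦2, 10↦6]  zeros at y ∈ ∅
  x = 10: [0↦5, 1↦6, 2↦2, 3↦5, 4↦5, 5↦3, 6↦0, 7↦8, 8↦6, 9↦6, 10↦9]  zeros at y ∈ {6}
Collecting zeros: affine points = {(0, 8), (1, 1), (1, 2), (1, 3), (2, 4), (2, 8), (2, 10), (5, 4), (5, 5), (5, 6), (7, 2), (8, 2), (8, 4), (10, 6)}.
Total count |C(F_11)_aff| = 14.


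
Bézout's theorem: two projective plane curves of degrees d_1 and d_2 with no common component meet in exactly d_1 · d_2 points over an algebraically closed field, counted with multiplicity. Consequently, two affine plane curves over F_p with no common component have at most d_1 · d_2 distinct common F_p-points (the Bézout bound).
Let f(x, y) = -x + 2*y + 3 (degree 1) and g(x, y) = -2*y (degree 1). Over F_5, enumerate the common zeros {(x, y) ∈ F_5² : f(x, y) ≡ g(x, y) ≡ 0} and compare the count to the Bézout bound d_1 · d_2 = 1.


Common zeros: {(3, 0)}; count = 1; Bézout bound = 1.

deg(f) = 1, deg(g) = 1, so Bézout bound = 1.
Scan x ∈ F_5. For each x, list the y ∈ F_5 with f(x, y) ≡ 0 and those with g(x, y) ≡ 0 (mod 5); the common zeros in that column are the intersection.
  x = 0: f ≡ 0 at y ∈ {1}; g ≡ 0 at y ∈ {0}; common: ∅.
  x = 1: f ≡ 0 at y ∈ {4}; g ≡ 0 at y ∈ {0}; common: ∅.
  x = 2: f ≡ 0 at y ∈ {2}; g ≡ 0 at y ∈ {0}; common: ∅.
  x = 3: f ≡ 0 at y ∈ {0}; g ≡ 0 at y ∈ {0}; common: {0}.
  x = 4: f ≡ 0 at y ∈ {3}; g ≡ 0 at y ∈ {0}; common: ∅.
Collecting: common zeros = {(3, 0)}, so the count is 1.
Comparison with the Bézout bound: 1 ≤ 1 = deg(f)·deg(g), as expected for curves with no common component (the bound is attained).


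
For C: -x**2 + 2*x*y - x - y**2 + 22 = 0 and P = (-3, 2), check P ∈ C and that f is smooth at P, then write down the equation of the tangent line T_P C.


Tangent line at P: 9*x - 10*y + 47 = 0.

Step 1: f(-3, 2) = 0, so P lies on C.
Step 2: partial derivatives
  f_x(x, y) = -2*x + 2*y - 1, f_y(x, y) = 2*x - 2*y.
  f_x(P) = 9, f_y(P) = -10 (gradient nonzero, so P is smooth).
Step 3: tangent line at P: 9·(x − -3) + -10·(y − 2) = 0.
Expanding: 9*x - 10*y + 47 = 0.


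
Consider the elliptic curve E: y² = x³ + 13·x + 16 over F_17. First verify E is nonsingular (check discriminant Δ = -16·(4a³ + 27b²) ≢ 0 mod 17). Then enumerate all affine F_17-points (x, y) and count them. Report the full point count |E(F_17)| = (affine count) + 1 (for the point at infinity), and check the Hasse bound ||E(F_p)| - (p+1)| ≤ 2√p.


Affine points = {(0, 4), (0, 13), (1, 8), (1, 9), (2, 4), (2, 13), (4, 8), (4, 9), (5, 6), (5, 11), (6, 2), (6, 15), (7, 5), (7, 12), (12, 8), (12, 9), (13, 6), (13, 11), (14, 1), (14, 16), (15, 4), (15, 13), (16, 6), (16, 11)}; affine count = 24; |E(F_17)| = 25.

Discriminant check: Δ ∝ 4a³ + 27b² = 4·13³ + 27·16² = 4·2197 + 27·256 ≡ 9 (mod 17). Nonzero ⇒ E is nonsingular.
For each x ∈ F_17, compute rhs = x³ + 13·x + 16 mod 17, then count y ∈ F_17 with y² ≡ rhs.
  x = 0: rhs = 16, matching y values: 4, 13 (2 points).
  x = 1: rhs = 13, matching y values: 8, 9 (2 points).
  x = 2: rhs = 16, matching y values: 4, 13 (2 points).
  x = 3: rhs = 14, matching y values: none (0 points).
  x = 4: rhs = 13, matching y values: 8, 9 (2 points).
  x = 5: rhs = 2, matching y values: 6, 11 (2 points).
  x = 6: rhs = 4, matching y values: 2, 15 (2 points).
  x = 7: rhs = 8, matching y values: 5, 12 (2 points).
  x = 8: rhs = 3, matching y values: none (0 points).
  x = 9: rhs = 12, matching y values: none (0 points).
  x = 10: rhs = 7, matching y values: none (0 points).
  x = 11: rhs = 11, matching y values: none (0 points).
  x = 12: rhs = 13, matching y values: 8, 9 (2 points).
  x = 13: rhs = 2, matching y values: 6, 11 (2 points).
  x = 14: rhs = 1, matching y values: 1, 16 (2 points).
  x = 15: rhs = 16, matching y values: 4, 13 (2 points).
  x = 16: rhs = 2, matching y values: 6, 11 (2 points).
Total affine count: 24.
Full point count |E(F_17)| = 24 + 1 = 25.
Hasse bound: |25 − (17+1)| = |7| = 7 ≤ 2√17 ≈ 8.2462 ✓.


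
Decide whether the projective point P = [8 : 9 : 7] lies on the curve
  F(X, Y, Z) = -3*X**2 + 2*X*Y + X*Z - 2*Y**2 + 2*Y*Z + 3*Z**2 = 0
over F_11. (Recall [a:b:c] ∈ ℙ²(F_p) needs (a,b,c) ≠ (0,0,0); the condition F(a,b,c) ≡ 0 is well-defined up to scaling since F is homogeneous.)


F(8,9,7) ≡ 9 (mod 11); P is NOT on the curve.

Evaluate F(8, 9, 7) term-by-term (mod 11).
  -3*X**2 ↦ -3·64·1·1 = -192
  2*X*Y ↦ 2·8·9·1 = 144
  X*Z ↦ 1·8·1·7 = 56
  -2*Y**2 ↦ -2·1·81·1 = -162
  2*Y*Z ↦ 2·1·9·7 = 126
  3*Z**2 ↦ 3·1·1·49 = 147
Sum: F(8, 9, 7) = (-192) + (144) + (56) + (-162) + (126) + (147) = 119.
Reducing mod 11: 119 ≡ 9 (mod 11).
Since F(a, b, c) ≡ 9 ≠ 0 (mod 11), P does NOT lie on the curve.


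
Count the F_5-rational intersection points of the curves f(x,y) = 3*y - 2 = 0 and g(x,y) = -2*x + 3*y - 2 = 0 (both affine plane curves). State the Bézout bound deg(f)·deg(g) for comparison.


Common zeros: {(0, 4)}; count = 1; Bézout bound = 1.

deg(f) = 1, deg(g) = 1, so Bézout bound = 1.
Scan x ∈ F_5. For each x, list the y ∈ F_5 with f(x, y) ≡ 0 and those with g(x, y) ≡ 0 (mod 5); the common zeros in that column are the intersection.
  x = 0: f ≡ 0 at y ∈ {4}; g ≡ 0 at y ∈ {4}; common: {4}.
  x = 1: f ≡ 0 at y ∈ {4}; g ≡ 0 at y ∈ {3}; common: ∅.
  x = 2: f ≡ 0 at y ∈ {4}; g ≡ 0 at y ∈ {2}; common: ∅.
  x = 3: f ≡ 0 at y ∈ {4}; g ≡ 0 at y ∈ {1}; common: ∅.
  x = 4: f ≡ 0 at y ∈ {4}; g ≡ 0 at y ∈ {0}; common: ∅.
Collecting: common zeros = {(0, 4)}, so the count is 1.
Comparison with the Bézout bound: 1 ≤ 1 = deg(f)·deg(g), as expected for curves with no common component (the bound is attained).


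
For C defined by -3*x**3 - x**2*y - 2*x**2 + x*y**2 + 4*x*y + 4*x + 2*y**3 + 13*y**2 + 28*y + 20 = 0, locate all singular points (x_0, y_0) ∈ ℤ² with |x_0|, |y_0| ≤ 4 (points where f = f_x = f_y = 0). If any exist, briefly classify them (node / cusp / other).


Singular points: {(0, -2)}; classification: cusp.

Compute partial derivatives:
  f_x = -9*x**2 - 2*x*y - 4*x + y**2 + 4*y + 4.
  f_y = -x**2 + 2*x*y + 4*x + 6*y**2 + 26*y + 28.
Scan x_0 ∈ {−4, ..., 4}. For each x_0, f_y(x_0, y) is a polynomial in y; find its integer roots y ∈ {−4, ..., 4}, then test f_x and f at those candidates.
  x = -4: f_y(-4, y) = 6*y**2 + 18*y - 4; no integer root y with |y| ≤ 4.
  x = -3: f_y(-3, y) = 6*y**2 + 20*y + 7; no integer root y with |y| ≤ 4.
  x = -2: f_y(-2, y) = 6*y**2 + 22*y + 16; vanishes at y ∈ {-1}. (-2, -1): f_x = -31 ≠ 0.
  x = -1: f_y(-1, y) = 6*y**2 + 24*y + 23; no integer root y with |y| ≤ 4.
  x = 0: f_y(0, y) = 6*y**2 + 26*y + 28; vanishes at y ∈ {-2}. (0, -2): f_x = 0, f = 0 — SINGULAR.
  x = 1: f_y(1, y) = 6*y**2 + 28*y + 31; no integer root y with |y| ≤ 4.
  x = 2: f_y(2, y) = 6*y**2 + 30*y + 32; no integer root y with |y| ≤ 4.
  x = 3: f_y(3, y) = 6*y**2 + 32*y + 31; no integer root y with |y| ≤ 4.
  x = 4: f_y(4, y) = 6*y**2 + 34*y + 28; vanishes at y ∈ {-1}. (4, -1): f_x = -151 ≠ 0.
Only singular point on the grid: (0, -2).
Classify: substitute x = 0 + u, y = -2 + v and expand: f = -3*u**3 - u**2*v + u*v**2 + 2*v**3 + v**2.
No constant or linear terms (consistent with a singular point). Quadratic part: v**2. Cubic part: -3*u**3 - u**2*v + u*v**2 + 2*v**3.
The quadratic part v**2 is a perfect square, so there is a single (double) tangent line v = 0, i.e. y = -2. Restricting the cubic part to that line (v = 0) leaves -3*u**3 ≠ 0, so f is not divisible by v and the branch is v² ≈ 3*u**3 to lowest order — this is a cusp.
Classification: cusp.


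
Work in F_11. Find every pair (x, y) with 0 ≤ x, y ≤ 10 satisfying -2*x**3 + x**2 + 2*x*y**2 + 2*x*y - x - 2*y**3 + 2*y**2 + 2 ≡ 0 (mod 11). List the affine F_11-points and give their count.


Affine F_11-points: {(0, 5), (1, 0), (2, 3), (3, 4), (3, 5), (3, 6), (4, 10), (5, 2), (6, 9), (6, 10), (7, 10), (10, 8)}; count = 12.

For each of the 121 pairs (x, y) ∈ F_11², evaluate f(x, y) mod 11. Record the zeros.
  x = 0: [0↦2, 1↦2, 2↦5, 3↦10, 4↦5, 5↦0, 6↦5, 7↦8, 8↦8, 9↦4, 10↦6]  zeros at y ∈ {5}
  x = 1: [0↦0, 1↦4, 2↦4, 3↦10, 4↦10, 5↦3, 6↦10, 7↦8, 8↦7, 9↦6, 10↦4]  zeros at y ∈ {0}
  x = 2: [0↦10, 1↦7, 2↦4, 3↦0, 4↦5, 5↦7, 6↦5, 7↦9, 8↦7, 9↦9, 10↦3]  zeros at y ∈ {3}
  x = 3: [0↦9, 1↦10, 2↦4, 3↦1, 4↦0, 5↦0, 6↦0, 7↦10, 8↦7, 9↦1, 10↦2]  zeros at y ∈ {4, 5, 6}
  x = 4: [0↦7, 1↦1, 2↦3, 3↦1, 4↦5, 5↦3, 6↦5, 7↦10, 8↦6, 9↦3, 10↦0]  zeros at y ∈ {10}
  x = 5: [0↦3, 1↦1, 2↦0, 3↦10, 4↦8, 5↦4, 6↦8, 7↦8, 8↦3, 9↦3, 10↦7]  zeros at y ∈ {2}
  x = 6: [0↦7, 1↦9, 2↦5, 3↦5, 4↦8, 5↦2, 6↦8, 7↦3, 8↦8, 9↦0, 10↦0]  zeros at y ∈ {9, 10}
  x = 7: [0↦7, 1↦2, 2↦6, 3↦7, 4↦4, 5↦7, 6↦4, 7↦5, 8↦9, 9↦4, 10↦0]  zeros at y ∈ {10}
  x = 8: [0↦2, 1↦1, 2↦2, 3↦4, 4↦6, 5↦7, 6↦6, 7↦2, 8↦5, 9↦3, 10↦6]  zeros at y ∈ ∅
  x = 9: [0↦2, 1↦5, 2↦3, 3↦6, 4↦2, 5↦1, 6↦2, 7↦4, 8↦6, 9↦7, 10↦6]  zeros at y ∈ ∅
  x = 10: [0↦6, 1↦2, 2↦8, 3↦1, 4↦2, 5↦10, 6↦2, 7↦10, 8↦0, 9↦4, 10↦10]  zeros at y ∈ {8}
Collecting zeros: affine points = {(0, 5), (1, 0), (2, 3), (3, 4), (3, 5), (3, 6), (4, 10), (5, 2), (6, 9), (6, 10), (7, 10), (10, 8)}.
Total count |C(F_11)_aff| = 12.


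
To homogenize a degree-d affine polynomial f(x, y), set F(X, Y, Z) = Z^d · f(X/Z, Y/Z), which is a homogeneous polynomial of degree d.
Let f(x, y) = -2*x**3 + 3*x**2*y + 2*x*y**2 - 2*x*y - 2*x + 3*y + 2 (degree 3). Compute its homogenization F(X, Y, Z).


F(X, Y, Z) = -2*X**3 + 3*X**2*Y + 2*X*Y**2 - 2*X*Y*Z - 2*X*Z**2 + 3*Y*Z**2 + 2*Z**3

deg(f) = 3.
Substitute x = X/Z, y = Y/Z into f, then multiply by Z^3.
  monomial -2·x^3·y^0 ↦ -2·X^3·Y^0·Z^0.
  monomial 3·x^2·y^1 ↦ 3·X^2·Y^1·Z^0.
  monomial 2·x^1·y^2 ↦ 2·X^1·Y^2·Z^0.
  monomial -2·x^1·y^1 ↦ -2·X^1·Y^1·Z^1.
  monomial -2·x^1·y^0 ↦ -2·X^1·Y^0·Z^2.
  monomial 3·x^0·y^1 ↦ 3·X^0·Y^1·Z^2.
  monomial 2·x^0·y^0 ↦ 2·X^0·Y^0·Z^3.
Collecting: F(X, Y, Z) = -2*X**3 + 3*X**2*Y + 2*X*Y**2 - 2*X*Y*Z - 2*X*Z**2 + 3*Y*Z**2 + 2*Z**3.


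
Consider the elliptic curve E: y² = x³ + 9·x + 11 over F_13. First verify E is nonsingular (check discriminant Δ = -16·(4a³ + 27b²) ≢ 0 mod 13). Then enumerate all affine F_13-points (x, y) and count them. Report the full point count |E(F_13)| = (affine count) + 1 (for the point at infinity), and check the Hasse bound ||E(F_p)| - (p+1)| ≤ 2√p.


Affine points = {(3, 0), (5, 5), (5, 8), (7, 1), (7, 12), (8, 6), (8, 7), (10, 3), (10, 10), (12, 1), (12, 12)}; affine count = 11; |E(F_13)| = 12.

Discriminant check: Δ ∝ 4a³ + 27b² = 4·9³ + 27·11² = 4·729 + 27·121 ≡ 8 (mod 13). Nonzero ⇒ E is nonsingular.
For each x ∈ F_13, compute rhs = x³ + 9·x + 11 mod 13, then count y ∈ F_13 with y² ≡ rhs.
  x = 0: rhs = 11, matching y values: none (0 points).
  x = 1: rhs = 8, matching y values: none (0 points).
  x = 2: rhs = 11, matching y values: none (0 points).
  x = 3: rhs = 0, matching y values: 0 (1 points).
  x = 4: rhs = 7, matching y values: none (0 points).
  x = 5: rhs = 12, matching y values: 5, 8 (2 points).
  x = 6: rhs = 8, matching y values: none (0 points).
  x = 7: rhs = 1, matching y values: 1, 12 (2 points).
  x = 8: rhs = 10, matching y values: 6, 7 (2 points).
  x = 9: rhs = 2, matching y values: none (0 points).
  x = 10: rhs = 9, matching y values: 3, 10 (2 points).
  x = 11: rhs = 11, matching y values: none (0 points).
  x = 12: rhs = 1, matching y values: 1, 12 (2 points).
Total affine count: 11.
Full point count |E(F_13)| = 11 + 1 = 12.
Hasse bound: |12 − (13+1)| = |-2| = 2 ≤ 2√13 ≈ 7.2111 ✓.


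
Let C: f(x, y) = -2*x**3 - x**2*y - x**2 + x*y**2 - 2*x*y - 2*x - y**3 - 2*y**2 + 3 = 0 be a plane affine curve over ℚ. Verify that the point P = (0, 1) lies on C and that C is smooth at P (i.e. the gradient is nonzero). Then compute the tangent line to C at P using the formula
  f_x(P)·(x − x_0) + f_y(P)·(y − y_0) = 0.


Tangent line at P: -3*x - 7*y + 7 = 0.

Step 1: f(0, 1) = 0, so P lies on C.
Step 2: partial derivatives
  f_x(x, y) = -6*x**2 - 2*x*y - 2*x + y**2 - 2*y - 2, f_y(x, y) = -x**2 + 2*x*y - 2*x - 3*y**2 - 4*y.
  f_x(P) = -3, f_y(P) = -7 (gradient nonzero, so P is smooth).
Step 3: tangent line at P: -3·(x − 0) + -7·(y − 1) = 0.
Expanding: -3*x - 7*y + 7 = 0.


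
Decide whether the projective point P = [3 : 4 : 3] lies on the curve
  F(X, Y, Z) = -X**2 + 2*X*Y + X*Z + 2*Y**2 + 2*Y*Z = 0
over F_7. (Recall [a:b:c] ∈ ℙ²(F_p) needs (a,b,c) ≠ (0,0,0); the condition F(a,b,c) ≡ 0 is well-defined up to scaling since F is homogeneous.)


F(3,4,3) ≡ 3 (mod 7); P is NOT on the curve.

Evaluate F(3, 4, 3) term-by-term (mod 7).
  -X**2 ↦ -1·9·1·1 = -9
  2*X*Y ↦ 2·3·4·1 = 24
  X*Z ↦ 1·3·1·3 = 9
  2*Y**2 ↦ 2·1·16·1 = 32
  2*Y*Z ↦ 2·1·4·3 = 24
Sum: F(3, 4, 3) = (-9) + (24) + (9) + (32) + (24) = 80.
Reducing mod 7: 80 ≡ 3 (mod 7).
Since F(a, b, c) ≡ 3 ≠ 0 (mod 7), P does NOT lie on the curve.


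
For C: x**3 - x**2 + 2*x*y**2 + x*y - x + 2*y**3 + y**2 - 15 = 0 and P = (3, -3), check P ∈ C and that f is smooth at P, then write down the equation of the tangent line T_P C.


Tangent line at P: 35*x + 15*y - 60 = 0.

Step 1: f(3, -3) = 0, so P lies on C.
Step 2: partial derivatives
  f_x(x, y) = 3*x**2 - 2*x + 2*y**2 + y - 1, f_y(x, y) = 4*x*y + x + 6*y**2 + 2*y.
  f_x(P) = 35, f_y(P) = 15 (gradient nonzero, so P is smooth).
Step 3: tangent line at P: 35·(x − 3) + 15·(y − -3) = 0.
Expanding: 35*x + 15*y - 60 = 0.


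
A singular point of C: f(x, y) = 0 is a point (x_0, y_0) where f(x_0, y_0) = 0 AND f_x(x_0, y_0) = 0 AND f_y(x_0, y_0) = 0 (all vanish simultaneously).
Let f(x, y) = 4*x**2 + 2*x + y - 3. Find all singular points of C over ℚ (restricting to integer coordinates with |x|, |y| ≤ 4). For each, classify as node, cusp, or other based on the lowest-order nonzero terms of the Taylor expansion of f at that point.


No singular points in the scanned grid; C is smooth there.

Compute partial derivatives:
  f_x = 8*x + 2.
  f_y = 1.
f_y = 1 is a nonzero constant, so f_y never vanishes: no point (x, y) can satisfy f = f_x = f_y = 0. In particular no (x, y) ∈ {−4, ..., 4}² is singular; the curve is smooth.


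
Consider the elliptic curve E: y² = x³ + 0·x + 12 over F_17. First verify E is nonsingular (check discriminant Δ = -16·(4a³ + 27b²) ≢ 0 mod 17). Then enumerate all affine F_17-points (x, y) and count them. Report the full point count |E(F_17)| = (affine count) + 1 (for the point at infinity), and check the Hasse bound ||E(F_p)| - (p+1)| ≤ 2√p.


Affine points = {(1, 8), (1, 9), (4, 5), (4, 12), (5, 1), (5, 16), (7, 7), (7, 10), (10, 3), (10, 14), (11, 0), (13, 4), (13, 13), (14, 6), (14, 11), (15, 2), (15, 15)}; affine count = 17; |E(F_17)| = 18.

Discriminant check: Δ ∝ 4a³ + 27b² = 4·0³ + 27·12² = 4·0 + 27·144 ≡ 12 (mod 17). Nonzero ⇒ E is nonsingular.
For each x ∈ F_17, compute rhs = x³ + 0·x + 12 mod 17, then count y ∈ F_17 with y² ≡ rhs.
  x = 0: rhs = 12, matching y values: none (0 points).
  x = 1: rhs = 13, matching y values: 8, 9 (2 points).
  x = 2: rhs = 3, matching y values: none (0 points).
  x = 3: rhs = 5, matching y values: none (0 points).
  x = 4: rhs = 8, matching y values: 5, 12 (2 points).
  x = 5: rhs = 1, matching y values: 1, 16 (2 points).
  x = 6: rhs = 7, matching y values: none (0 points).
  x = 7: rhs = 15, matching y values: 7, 10 (2 points).
  x = 8: rhs = 14, matching y values: none (0 points).
  x = 9: rhs = 10, matching y values: none (0 points).
  x = 10: rhs = 9, matching y values: 3, 14 (2 points).
  x = 11: rhs = 0, matching y values: 0 (1 points).
  x = 12: rhs = 6, matching y values: none (0 points).
  x = 13: rhs = 16, matching y values: 4, 13 (2 points).
  x = 14: rhs = 2, matching y values: 6, 11 (2 points).
  x = 15: rhs = 4, matching y values: 2, 15 (2 points).
  x = 16: rhs = 11, matching y values: none (0 points).
Total affine count: 17.
Full point count |E(F_17)| = 17 + 1 = 18.
Hasse bound: |18 − (17+1)| = |0| = 0 ≤ 2√17 ≈ 8.2462 ✓.


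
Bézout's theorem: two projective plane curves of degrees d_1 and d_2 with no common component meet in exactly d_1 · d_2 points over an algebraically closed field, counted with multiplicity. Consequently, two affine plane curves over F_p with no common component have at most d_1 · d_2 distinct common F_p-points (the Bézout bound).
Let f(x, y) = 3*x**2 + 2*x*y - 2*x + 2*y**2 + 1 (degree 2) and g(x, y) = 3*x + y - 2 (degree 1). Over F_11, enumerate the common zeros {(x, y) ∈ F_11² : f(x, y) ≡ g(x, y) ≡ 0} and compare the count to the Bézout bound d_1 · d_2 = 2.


Common zeros: ∅; count = 0; Bézout bound = 2.

deg(f) = 2, deg(g) = 1, so Bézout bound = 2.
Scan x ∈ F_11. For each x, list the y ∈ F_11 with f(x, y) ≡ 0 and those with g(x, y) ≡ 0 (mod 11); the common zeros in that column are the intersection.
  x = 0: f ≡ 0 at y ∈ {4, 7}; g ≡ 0 at y ∈ {2}; common: ∅.
  x = 1: f ≡ 0 at y ∈ ∅; g ≡ 0 at y ∈ {10}; common: ∅.
  x = 2: f ≡ 0 at y ∈ ∅; g ≡ 0 at y ∈ {7}; common: ∅.
  x = 3: f ≡ 0 at y ∈ {0, 8}; g ≡ 0 at y ∈ {4}; common: ∅.
  x = 4: f ≡ 0 at y ∈ {9}; g ≡ 0 at y ∈ {1}; common: ∅.
  x = 5: f ≡ 0 at y ∈ {0, 6}; g ≡ 0 at y ∈ {9}; common: ∅.
  x = 6: f ≡ 0 at y ∈ ∅; g ≡ 0 at y ∈ {6}; common: ∅.
  x = 7: f ≡ 0 at y ∈ {7, 8}; g ≡ 0 at y ∈ {3}; common: ∅.
  x = 8: f ≡ 0 at y ∈ ∅; g ≡ 0 at y ∈ {0}; common: ∅.
  x = 9: f ≡ 0 at y ∈ {4, 9}; g ≡ 0 at y ∈ {8}; common: ∅.
  x = 10: f ≡ 0 at y ∈ {6}; g ≡ 0 at y ∈ {5}; common: ∅.
Collecting: common zeros = ∅, so the count is 0.
Comparison with the Bézout bound: 0 ≤ 2 = deg(f)·deg(g), as expected for curves with no common component (the affine F_11-count falls short of the bound because intersections may lie at infinity, over extension fields, or carry multiplicity).


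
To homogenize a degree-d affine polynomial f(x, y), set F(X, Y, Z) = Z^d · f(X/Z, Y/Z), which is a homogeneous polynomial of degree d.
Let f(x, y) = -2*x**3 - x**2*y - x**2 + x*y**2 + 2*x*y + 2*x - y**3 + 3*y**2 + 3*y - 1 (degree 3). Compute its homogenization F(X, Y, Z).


F(X, Y, Z) = -2*X**3 - X**2*Y - X**2*Z + X*Y**2 + 2*X*Y*Z + 2*X*Z**2 - Y**3 + 3*Y**2*Z + 3*Y*Z**2 - Z**3

deg(f) = 3.
Substitute x = X/Z, y = Y/Z into f, then multiply by Z^3.
  monomial -2·x^3·y^0 ↦ -2·X^3·Y^0·Z^0.
  monomial -1·x^2·y^1 ↦ -1·X^2·Y^1·Z^0.
  monomial -1·x^2·y^0 ↦ -1·X^2·Y^0·Z^1.
  monomial 1·x^1·y^2 ↦ 1·X^1·Y^2·Z^0.
  monomial 2·x^1·y^1 ↦ 2·X^1·Y^1·Z^1.
  monomial 2·x^1·y^0 ↦ 2·X^1·Y^0·Z^2.
  monomial -1·x^0·y^3 ↦ -1·X^0·Y^3·Z^0.
  monomial 3·x^0·y^2 ↦ 3·X^0·Y^2·Z^1.
  monomial 3·x^0·y^1 ↦ 3·X^0·Y^1·Z^2.
  monomial -1·x^0·y^0 ↦ -1·X^0·Y^0·Z^3.
Collecting: F(X, Y, Z) = -2*X**3 - X**2*Y - X**2*Z + X*Y**2 + 2*X*Y*Z + 2*X*Z**2 - Y**3 + 3*Y**2*Z + 3*Y*Z**2 - Z**3.


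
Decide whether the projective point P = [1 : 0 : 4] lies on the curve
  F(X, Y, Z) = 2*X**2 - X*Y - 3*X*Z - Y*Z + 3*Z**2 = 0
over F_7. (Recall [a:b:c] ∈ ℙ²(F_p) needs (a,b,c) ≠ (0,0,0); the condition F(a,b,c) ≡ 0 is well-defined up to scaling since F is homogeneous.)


F(1,0,4) ≡ 3 (mod 7); P is NOT on the curve.

Evaluate F(1, 0, 4) term-by-term (mod 7).
  2*X**2 ↦ 2·1·1·1 = 2
  -X*Y ↦ -1·1·0·1 = 0
  -3*X*Z ↦ -3·1·1·4 = -12
  -Y*Z ↦ -1·1·0·4 = 0
  3*Z**2 ↦ 3·1·1·16 = 48
Sum: F(1, 0, 4) = (2) + (0) + (-12) + (0) + (48) = 38.
Reducing mod 7: 38 ≡ 3 (mod 7).
Since F(a, b, c) ≡ 3 ≠ 0 (mod 7), P does NOT lie on the curve.


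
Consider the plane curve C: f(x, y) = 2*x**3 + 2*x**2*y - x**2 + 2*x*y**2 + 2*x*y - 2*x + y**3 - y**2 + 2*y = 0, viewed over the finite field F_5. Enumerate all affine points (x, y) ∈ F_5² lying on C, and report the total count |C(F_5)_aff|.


Affine F_5-points: {(0, 0), (4, 3)}; count = 2.

For each of the 25 pairs (x, y) ∈ F_5², evaluate f(x, y) mod 5. Record the zeros.
  x = 0: [0↦0, 1↦2, 2↦3, 3↦4, 4↦1]  zeros at y ∈ {0}
  x = 1: [0↦4, 1↦2, 2↦3, 3↦3, 4↦3]  zeros at y ∈ ∅
  x = 2: [0↦3, 1↦1, 2↦1, 3↦4, 4↦1]  zeros at y ∈ ∅
  x = 3: [0↦4, 1↦1, 2↦4, 3↦4, 4↦2]  zeros at y ∈ ∅
  x = 4: [0↦4, 1↦4, 2↦4, 3↦0, 4↦3]  zeros at y ∈ {3}
Collecting zeros: affine points = {(0, 0), (4, 3)}.
Total count |C(F_5)_aff| = 2.


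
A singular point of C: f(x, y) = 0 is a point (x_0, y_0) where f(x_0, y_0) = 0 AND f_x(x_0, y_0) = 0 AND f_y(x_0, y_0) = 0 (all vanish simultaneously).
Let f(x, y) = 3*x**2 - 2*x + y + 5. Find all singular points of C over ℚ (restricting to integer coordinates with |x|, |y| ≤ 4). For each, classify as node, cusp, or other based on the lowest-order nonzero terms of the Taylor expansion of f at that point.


No singular points in the scanned grid; C is smooth there.

Compute partial derivatives:
  f_x = 6*x - 2.
  f_y = 1.
f_y = 1 is a nonzero constant, so f_y never vanishes: no point (x, y) can satisfy f = f_x = f_y = 0. In particular no (x, y) ∈ {−4, ..., 4}² is singular; the curve is smooth.


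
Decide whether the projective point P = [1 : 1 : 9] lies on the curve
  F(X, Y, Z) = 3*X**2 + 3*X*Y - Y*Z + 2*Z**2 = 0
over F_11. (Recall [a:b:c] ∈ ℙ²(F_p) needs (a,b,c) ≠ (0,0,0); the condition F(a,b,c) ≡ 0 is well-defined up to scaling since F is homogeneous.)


F(1,1,9) ≡ 5 (mod 11); P is NOT on the curve.

Evaluate F(1, 1, 9) term-by-term (mod 11).
  3*X**2 ↦ 3·1·1·1 = 3
  3*X*Y ↦ 3·1·1·1 = 3
  -Y*Z ↦ -1·1·1·9 = -9
  2*Z**2 ↦ 2·1·1·81 = 162
Sum: F(1, 1, 9) = (3) + (3) + (-9) + (162) = 159.
Reducing mod 11: 159 ≡ 5 (mod 11).
Since F(a, b, c) ≡ 5 ≠ 0 (mod 11), P does NOT lie on the curve.


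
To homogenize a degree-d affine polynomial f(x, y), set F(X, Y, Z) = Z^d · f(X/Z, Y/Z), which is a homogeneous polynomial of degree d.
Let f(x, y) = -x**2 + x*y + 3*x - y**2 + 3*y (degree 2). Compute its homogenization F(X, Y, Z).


F(X, Y, Z) = -X**2 + X*Y + 3*X*Z - Y**2 + 3*Y*Z

deg(f) = 2.
Substitute x = X/Z, y = Y/Z into f, then multiply by Z^2.
  monomial -1·x^2·y^0 ↦ -1·X^2·Y^0·Z^0.
  monomial 1·x^1·y^1 ↦ 1·X^1·Y^1·Z^0.
  monomial 3·x^1·y^0 ↦ 3·X^1·Y^0·Z^1.
  monomial -1·x^0·y^2 ↦ -1·X^0·Y^2·Z^0.
  monomial 3·x^0·y^1 ↦ 3·X^0·Y^1·Z^1.
Collecting: F(X, Y, Z) = -X**2 + X*Y + 3*X*Z - Y**2 + 3*Y*Z.


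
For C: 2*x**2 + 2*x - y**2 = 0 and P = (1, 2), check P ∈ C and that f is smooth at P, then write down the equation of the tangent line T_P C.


Tangent line at P: 6*x - 4*y + 2 = 0.

Step 1: f(1, 2) = 0, so P lies on C.
Step 2: partial derivatives
  f_x(x, y) = 4*x + 2, f_y(x, y) = -2*y.
  f_x(P) = 6, f_y(P) = -4 (gradient nonzero, so P is smooth).
Step 3: tangent line at P: 6·(x − 1) + -4·(y − 2) = 0.
Expanding: 6*x - 4*y + 2 = 0.


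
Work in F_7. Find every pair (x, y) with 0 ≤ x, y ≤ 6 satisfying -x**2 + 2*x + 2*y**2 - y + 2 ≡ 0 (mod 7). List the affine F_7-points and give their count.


Affine F_7-points: {(3, 1), (3, 3), (4, 2), (5, 2), (6, 1), (6, 3)}; count = 6.

For each of the 49 pairs (x, y) ∈ F_7², evaluate f(x, y) mod 7. Record the zeros.
  x = 0: [0↦2, 1↦3, 2↦1, 3↦3, 4↦2, 5↦5, 6↦5]  zeros at y ∈ ∅
  x = 1: [0↦3, 1↦4, 2↦2, 3↦4, 4↦3, 5↦6, 6↦6]  zeros at y ∈ ∅
  x = 2: [0↦2, 1↦3, 2↦1, 3↦3, 4↦2, 5↦5, 6↦5]  zeros at y ∈ ∅
  x = 3: [0↦6, 1↦0, 2↦5, 3↦0, 4↦6, 5↦2, 6↦2]  zeros at y ∈ {1, 3}
  x = 4: [0↦1, 1↦2, 2↦0, 3↦2, 4↦1, 5↦4, 6↦4]  zeros at y ∈ {2}
  x = 5: [0↦1, 1↦2, 2↦0, 3↦2, 4↦1, 5↦4, 6↦4]  zeros at y ∈ {2}
  x = 6: [0↦6, 1↦0, 2↦5, 3↦0, 4↦6, 5↦2, 6↦2]  zeros at y ∈ {1, 3}
Collecting zeros: affine points = {(3, 1), (3, 3), (4, 2), (5, 2), (6, 1), (6, 3)}.
Total count |C(F_7)_aff| = 6.


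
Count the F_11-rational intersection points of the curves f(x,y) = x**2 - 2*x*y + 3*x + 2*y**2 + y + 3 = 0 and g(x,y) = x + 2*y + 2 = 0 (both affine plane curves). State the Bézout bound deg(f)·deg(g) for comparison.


Common zeros: {(5, 2), (10, 5)}; count = 2; Bézout bound = 2.

deg(f) = 2, deg(g) = 1, so Bézout bound = 2.
Scan x ∈ F_11. For each x, list the y ∈ F_11 with f(x, y) ≡ 0 and those with g(x, y) ≡ 0 (mod 11); the common zeros in that column are the intersection.
  x = 0: f ≡ 0 at y ∈ ∅; g ≡ 0 at y ∈ {10}; common: ∅.
  x = 1: f ≡ 0 at y ∈ {3}; g ≡ 0 at y ∈ {4}; common: ∅.
  x = 2: f ≡ 0 at y ∈ {3, 4}; g ≡ 0 at y ∈ {9}; common: ∅.
  x = 3: f ≡ 0 at y ∈ {4}; g ≡ 0 at y ∈ {3}; common: ∅.
  x = 4: f ≡ 0 at y ∈ ∅; g ≡ 0 at y ∈ {8}; common: ∅.
  x = 5: f ≡ 0 at y ∈ {2, 8}; g ≡ 0 at y ∈ {2}; common: {2}.
  x = 6: f ≡ 0 at y ∈ ∅; g ≡ 0 at y ∈ {7}; common: ∅.
  x = 7: f ≡ 0 at y ∈ {2, 10}; g ≡ 0 at y ∈ {1}; common: ∅.
  x = 8: f ≡ 0 at y ∈ {5, 8}; g ≡ 0 at y ∈ {6}; common: ∅.
  x = 9: f ≡ 0 at y ∈ ∅; g ≡ 0 at y ∈ {0}; common: ∅.
  x = 10: f ≡ 0 at y ∈ {5, 10}; g ≡ 0 at y ∈ {5}; common: {5}.
Collecting: common zeros = {(5, 2), (10, 5)}, so the count is 2.
Comparison with the Bézout bound: 2 ≤ 2 = deg(f)·deg(g), as expected for curves with no common component (the bound is attained).


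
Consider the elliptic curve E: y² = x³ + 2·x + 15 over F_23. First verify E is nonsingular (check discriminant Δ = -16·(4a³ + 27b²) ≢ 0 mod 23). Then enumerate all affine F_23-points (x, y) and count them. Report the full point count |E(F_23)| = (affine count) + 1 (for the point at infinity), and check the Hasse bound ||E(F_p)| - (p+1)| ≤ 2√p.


Affine points = {(1, 8), (1, 15), (2, 2), (2, 21), (3, 5), (3, 18), (4, 8), (4, 15), (5, 9), (5, 14), (6, 6), (6, 17), (7, 2), (7, 21), (9, 7), (9, 16), (10, 0), (14, 2), (14, 21), (15, 4), (15, 19), (16, 7), (16, 16), (18, 8), (18, 15), (19, 9), (19, 14), (21, 7), (21, 16), (22, 9), (22, 14)}; affine count = 31; |E(F_23)| = 32.

Discriminant check: Δ ∝ 4a³ + 27b² = 4·2³ + 27·15² = 4·8 + 27·225 ≡ 12 (mod 23). Nonzero ⇒ E is nonsingular.
For each x ∈ F_23, compute rhs = x³ + 2·x + 15 mod 23, then count y ∈ F_23 with y² ≡ rhs.
  x = 0: rhs = 15, matching y values: none (0 points).
  x = 1: rhs = 18, matching y values: 8, 15 (2 points).
  x = 2: rhs = 4, matching y values: 2, 21 (2 points).
  x = 3: rhs = 2, matching y values: 5, 18 (2 points).
  x = 4: rhs = 18, matching y values: 8, 15 (2 points).
  x = 5: rhs = 12, matching y values: 9, 14 (2 points).
  x = 6: rhs = 13, matching y values: 6, 17 (2 points).
  x = 7: rhs = 4, matching y values: 2, 21 (2 points).
  x = 8: rhs = 14, matching y values: none (0 points).
  x = 9: rhs = 3, matching y values: 7, 16 (2 points).
  x = 10: rhs = 0, matching y values: 0 (1 points).
  x = 11: rhs = 11, matching y values: none (0 points).
  x = 12: rhs = 19, matching y values: none (0 points).
  x = 13: rhs = 7, matching y values: none (0 points).
  x = 14: rhs = 4, matching y values: 2, 21 (2 points).
  x = 15: rhs = 16, matching y values: 4, 19 (2 points).
  x = 16: rhs = 3, matching y values: 7, 16 (2 points).
  x = 17: rhs = 17, matching y values: none (0 points).
  x = 18: rhs = 18, matching y values: 8, 15 (2 points).
  x = 19: rhs = 12, matching y values: 9, 14 (2 points).
  x = 20: rhs = 5, matching y values: none (0 points).
  x = 21: rhs = 3, matching y values: 7, 16 (2 points).
  x = 22: rhs = 12, matching y values: 9, 14 (2 points).
Total affine count: 31.
Full point count |E(F_23)| = 31 + 1 = 32.
Hasse bound: |32 − (23+1)| = |8| = 8 ≤ 2√23 ≈ 9.5917 ✓.


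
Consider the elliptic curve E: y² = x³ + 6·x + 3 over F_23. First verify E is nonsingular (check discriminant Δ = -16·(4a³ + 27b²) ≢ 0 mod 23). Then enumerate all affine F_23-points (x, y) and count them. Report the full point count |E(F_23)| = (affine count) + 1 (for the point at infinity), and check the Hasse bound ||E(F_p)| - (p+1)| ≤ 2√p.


Affine points = {(0, 7), (0, 16), (2, 0), (3, 5), (3, 18), (6, 5), (6, 18), (9, 2), (9, 21), (12, 3), (12, 20), (13, 1), (13, 22), (14, 5), (14, 18), (15, 8), (15, 15), (16, 3), (16, 20), (17, 2), (17, 21), (18, 3), (18, 20), (20, 2), (20, 21), (21, 11), (21, 12)}; affine count = 27; |E(F_23)| = 28.

Discriminant check: Δ ∝ 4a³ + 27b² = 4·6³ + 27·3² = 4·216 + 27·9 ≡ 3 (mod 23). Nonzero ⇒ E is nonsingular.
For each x ∈ F_23, compute rhs = x³ + 6·x + 3 mod 23, then count y ∈ F_23 with y² ≡ rhs.
  x = 0: rhs = 3, matching y values: 7, 16 (2 points).
  x = 1: rhs = 10, matching y values: none (0 points).
  x = 2: rhs = 0, matching y values: 0 (1 points).
  x = 3: rhs = 2, matching y values: 5, 18 (2 points).
  x = 4: rhs = 22, matching y values: none (0 points).
  x = 5: rhs = 20, matching y values: none (0 points).
  x = 6: rhs = 2, matching y values: 5, 18 (2 points).
  x = 7: rhs = 20, matching y values: none (0 points).
  x = 8: rhs = 11, matching y values: none (0 points).
  x = 9: rhs = 4, matching y values: 2, 21 (2 points).
  x = 10: rhs = 5, matching y values: none (0 points).
  x = 11: rhs = 20, matching y values: none (0 points).
  x = 12: rhs = 9, matching y values: 3, 20 (2 points).
  x = 13: rhs = 1, matching y values: 1, 22 (2 points).
  x = 14: rhs = 2, matching y values: 5, 18 (2 points).
  x = 15: rhs = 18, matching y values: 8, 15 (2 points).
  x = 16: rhs = 9, matching y values: 3, 20 (2 points).
  x = 17: rhs = 4, matching y values: 2, 21 (2 points).
  x = 18: rhs = 9, matching y values: 3, 20 (2 points).
  x = 19: rhs = 7, matching y values: none (0 points).
  x = 20: rhs = 4, matching y values: 2, 21 (2 points).
  x = 21: rhs = 6, matching y values: 11, 12 (2 points).
  x = 22: rhs = 19, matching y values: none (0 points).
Total affine count: 27.
Full point count |E(F_23)| = 27 + 1 = 28.
Hasse bound: |28 − (23+1)| = |4| = 4 ≤ 2√23 ≈ 9.5917 ✓.
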